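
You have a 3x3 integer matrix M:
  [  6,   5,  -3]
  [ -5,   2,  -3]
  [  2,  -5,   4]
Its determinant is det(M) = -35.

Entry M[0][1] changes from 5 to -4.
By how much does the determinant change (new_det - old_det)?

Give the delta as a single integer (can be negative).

Answer: -126

Derivation:
Cofactor C_01 = 14
Entry delta = -4 - 5 = -9
Det delta = entry_delta * cofactor = -9 * 14 = -126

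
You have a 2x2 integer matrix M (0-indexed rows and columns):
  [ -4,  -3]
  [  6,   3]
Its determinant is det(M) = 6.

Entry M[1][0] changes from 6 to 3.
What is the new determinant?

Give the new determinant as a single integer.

Answer: -3

Derivation:
det is linear in row 1: changing M[1][0] by delta changes det by delta * cofactor(1,0).
Cofactor C_10 = (-1)^(1+0) * minor(1,0) = 3
Entry delta = 3 - 6 = -3
Det delta = -3 * 3 = -9
New det = 6 + -9 = -3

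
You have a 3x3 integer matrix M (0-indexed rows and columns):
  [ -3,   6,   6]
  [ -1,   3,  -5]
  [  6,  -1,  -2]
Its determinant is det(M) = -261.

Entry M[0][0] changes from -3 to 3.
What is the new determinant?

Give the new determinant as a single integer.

Answer: -327

Derivation:
det is linear in row 0: changing M[0][0] by delta changes det by delta * cofactor(0,0).
Cofactor C_00 = (-1)^(0+0) * minor(0,0) = -11
Entry delta = 3 - -3 = 6
Det delta = 6 * -11 = -66
New det = -261 + -66 = -327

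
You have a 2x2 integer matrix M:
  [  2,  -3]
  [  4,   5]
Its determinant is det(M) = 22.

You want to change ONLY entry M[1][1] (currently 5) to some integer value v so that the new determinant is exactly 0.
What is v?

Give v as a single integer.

Answer: -6

Derivation:
det is linear in entry M[1][1]: det = old_det + (v - 5) * C_11
Cofactor C_11 = 2
Want det = 0: 22 + (v - 5) * 2 = 0
  (v - 5) = -22 / 2 = -11
  v = 5 + (-11) = -6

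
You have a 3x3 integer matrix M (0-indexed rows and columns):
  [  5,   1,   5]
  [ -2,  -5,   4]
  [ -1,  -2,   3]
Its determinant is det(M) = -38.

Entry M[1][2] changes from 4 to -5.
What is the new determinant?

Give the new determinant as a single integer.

Answer: -119

Derivation:
det is linear in row 1: changing M[1][2] by delta changes det by delta * cofactor(1,2).
Cofactor C_12 = (-1)^(1+2) * minor(1,2) = 9
Entry delta = -5 - 4 = -9
Det delta = -9 * 9 = -81
New det = -38 + -81 = -119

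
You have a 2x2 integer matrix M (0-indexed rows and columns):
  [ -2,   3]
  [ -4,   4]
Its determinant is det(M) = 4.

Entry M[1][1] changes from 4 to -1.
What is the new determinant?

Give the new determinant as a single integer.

det is linear in row 1: changing M[1][1] by delta changes det by delta * cofactor(1,1).
Cofactor C_11 = (-1)^(1+1) * minor(1,1) = -2
Entry delta = -1 - 4 = -5
Det delta = -5 * -2 = 10
New det = 4 + 10 = 14

Answer: 14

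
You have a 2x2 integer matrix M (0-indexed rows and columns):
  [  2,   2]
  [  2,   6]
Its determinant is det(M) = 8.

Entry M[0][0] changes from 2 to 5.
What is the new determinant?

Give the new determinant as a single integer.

det is linear in row 0: changing M[0][0] by delta changes det by delta * cofactor(0,0).
Cofactor C_00 = (-1)^(0+0) * minor(0,0) = 6
Entry delta = 5 - 2 = 3
Det delta = 3 * 6 = 18
New det = 8 + 18 = 26

Answer: 26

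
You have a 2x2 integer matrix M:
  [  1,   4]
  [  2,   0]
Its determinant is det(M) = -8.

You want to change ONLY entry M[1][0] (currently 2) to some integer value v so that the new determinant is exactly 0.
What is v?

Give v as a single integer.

Answer: 0

Derivation:
det is linear in entry M[1][0]: det = old_det + (v - 2) * C_10
Cofactor C_10 = -4
Want det = 0: -8 + (v - 2) * -4 = 0
  (v - 2) = 8 / -4 = -2
  v = 2 + (-2) = 0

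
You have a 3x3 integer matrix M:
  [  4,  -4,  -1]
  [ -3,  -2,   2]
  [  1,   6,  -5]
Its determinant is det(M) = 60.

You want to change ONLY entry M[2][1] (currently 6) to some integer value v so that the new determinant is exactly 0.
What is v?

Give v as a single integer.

Answer: 18

Derivation:
det is linear in entry M[2][1]: det = old_det + (v - 6) * C_21
Cofactor C_21 = -5
Want det = 0: 60 + (v - 6) * -5 = 0
  (v - 6) = -60 / -5 = 12
  v = 6 + (12) = 18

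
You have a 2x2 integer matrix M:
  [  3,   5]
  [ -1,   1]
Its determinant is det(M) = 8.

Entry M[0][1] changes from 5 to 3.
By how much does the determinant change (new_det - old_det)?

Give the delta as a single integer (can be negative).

Answer: -2

Derivation:
Cofactor C_01 = 1
Entry delta = 3 - 5 = -2
Det delta = entry_delta * cofactor = -2 * 1 = -2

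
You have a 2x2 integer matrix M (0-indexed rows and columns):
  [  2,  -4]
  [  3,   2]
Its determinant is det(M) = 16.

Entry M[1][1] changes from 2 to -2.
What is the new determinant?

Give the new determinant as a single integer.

det is linear in row 1: changing M[1][1] by delta changes det by delta * cofactor(1,1).
Cofactor C_11 = (-1)^(1+1) * minor(1,1) = 2
Entry delta = -2 - 2 = -4
Det delta = -4 * 2 = -8
New det = 16 + -8 = 8

Answer: 8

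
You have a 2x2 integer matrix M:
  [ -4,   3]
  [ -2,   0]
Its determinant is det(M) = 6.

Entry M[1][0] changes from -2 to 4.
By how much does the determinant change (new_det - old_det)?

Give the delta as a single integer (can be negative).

Cofactor C_10 = -3
Entry delta = 4 - -2 = 6
Det delta = entry_delta * cofactor = 6 * -3 = -18

Answer: -18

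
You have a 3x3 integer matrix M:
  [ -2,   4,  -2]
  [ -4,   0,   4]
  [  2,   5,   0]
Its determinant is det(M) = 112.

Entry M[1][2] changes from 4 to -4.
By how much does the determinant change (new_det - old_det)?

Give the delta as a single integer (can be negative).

Answer: -144

Derivation:
Cofactor C_12 = 18
Entry delta = -4 - 4 = -8
Det delta = entry_delta * cofactor = -8 * 18 = -144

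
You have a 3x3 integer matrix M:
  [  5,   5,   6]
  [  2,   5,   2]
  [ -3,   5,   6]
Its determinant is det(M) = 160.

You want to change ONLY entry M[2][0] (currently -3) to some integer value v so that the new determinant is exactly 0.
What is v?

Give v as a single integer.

Answer: 5

Derivation:
det is linear in entry M[2][0]: det = old_det + (v - -3) * C_20
Cofactor C_20 = -20
Want det = 0: 160 + (v - -3) * -20 = 0
  (v - -3) = -160 / -20 = 8
  v = -3 + (8) = 5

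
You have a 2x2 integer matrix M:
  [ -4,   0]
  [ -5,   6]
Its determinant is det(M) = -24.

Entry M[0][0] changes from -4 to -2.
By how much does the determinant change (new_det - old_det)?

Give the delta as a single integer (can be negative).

Cofactor C_00 = 6
Entry delta = -2 - -4 = 2
Det delta = entry_delta * cofactor = 2 * 6 = 12

Answer: 12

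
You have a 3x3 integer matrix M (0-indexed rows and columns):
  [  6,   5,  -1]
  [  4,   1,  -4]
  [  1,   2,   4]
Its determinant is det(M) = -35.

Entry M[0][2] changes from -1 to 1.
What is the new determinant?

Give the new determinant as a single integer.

det is linear in row 0: changing M[0][2] by delta changes det by delta * cofactor(0,2).
Cofactor C_02 = (-1)^(0+2) * minor(0,2) = 7
Entry delta = 1 - -1 = 2
Det delta = 2 * 7 = 14
New det = -35 + 14 = -21

Answer: -21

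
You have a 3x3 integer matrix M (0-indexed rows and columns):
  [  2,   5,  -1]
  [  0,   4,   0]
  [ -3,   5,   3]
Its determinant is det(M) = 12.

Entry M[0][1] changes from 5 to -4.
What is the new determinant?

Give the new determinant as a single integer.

Answer: 12

Derivation:
det is linear in row 0: changing M[0][1] by delta changes det by delta * cofactor(0,1).
Cofactor C_01 = (-1)^(0+1) * minor(0,1) = 0
Entry delta = -4 - 5 = -9
Det delta = -9 * 0 = 0
New det = 12 + 0 = 12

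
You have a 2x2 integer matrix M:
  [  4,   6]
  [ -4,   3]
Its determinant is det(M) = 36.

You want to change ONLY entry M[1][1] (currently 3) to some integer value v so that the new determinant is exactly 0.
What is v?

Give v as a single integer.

det is linear in entry M[1][1]: det = old_det + (v - 3) * C_11
Cofactor C_11 = 4
Want det = 0: 36 + (v - 3) * 4 = 0
  (v - 3) = -36 / 4 = -9
  v = 3 + (-9) = -6

Answer: -6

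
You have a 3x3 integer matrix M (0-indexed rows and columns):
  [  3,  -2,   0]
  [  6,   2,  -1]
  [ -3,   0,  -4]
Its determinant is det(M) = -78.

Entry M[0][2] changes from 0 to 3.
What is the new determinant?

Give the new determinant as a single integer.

det is linear in row 0: changing M[0][2] by delta changes det by delta * cofactor(0,2).
Cofactor C_02 = (-1)^(0+2) * minor(0,2) = 6
Entry delta = 3 - 0 = 3
Det delta = 3 * 6 = 18
New det = -78 + 18 = -60

Answer: -60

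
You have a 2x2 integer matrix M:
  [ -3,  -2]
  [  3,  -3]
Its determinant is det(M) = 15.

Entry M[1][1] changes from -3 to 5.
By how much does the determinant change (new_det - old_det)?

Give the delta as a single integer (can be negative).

Cofactor C_11 = -3
Entry delta = 5 - -3 = 8
Det delta = entry_delta * cofactor = 8 * -3 = -24

Answer: -24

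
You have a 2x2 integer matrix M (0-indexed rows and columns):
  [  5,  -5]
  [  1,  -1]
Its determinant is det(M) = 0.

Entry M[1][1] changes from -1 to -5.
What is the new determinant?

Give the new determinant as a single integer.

det is linear in row 1: changing M[1][1] by delta changes det by delta * cofactor(1,1).
Cofactor C_11 = (-1)^(1+1) * minor(1,1) = 5
Entry delta = -5 - -1 = -4
Det delta = -4 * 5 = -20
New det = 0 + -20 = -20

Answer: -20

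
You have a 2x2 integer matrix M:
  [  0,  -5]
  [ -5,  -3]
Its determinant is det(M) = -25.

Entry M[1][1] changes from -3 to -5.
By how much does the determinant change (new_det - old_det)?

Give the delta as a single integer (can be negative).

Cofactor C_11 = 0
Entry delta = -5 - -3 = -2
Det delta = entry_delta * cofactor = -2 * 0 = 0

Answer: 0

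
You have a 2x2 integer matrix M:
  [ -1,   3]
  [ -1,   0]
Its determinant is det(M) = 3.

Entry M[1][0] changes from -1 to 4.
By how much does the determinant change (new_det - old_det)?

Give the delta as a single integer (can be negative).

Cofactor C_10 = -3
Entry delta = 4 - -1 = 5
Det delta = entry_delta * cofactor = 5 * -3 = -15

Answer: -15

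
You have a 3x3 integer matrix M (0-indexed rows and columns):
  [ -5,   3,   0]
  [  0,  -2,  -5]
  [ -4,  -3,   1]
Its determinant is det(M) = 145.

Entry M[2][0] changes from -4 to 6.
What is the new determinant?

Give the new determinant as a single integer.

det is linear in row 2: changing M[2][0] by delta changes det by delta * cofactor(2,0).
Cofactor C_20 = (-1)^(2+0) * minor(2,0) = -15
Entry delta = 6 - -4 = 10
Det delta = 10 * -15 = -150
New det = 145 + -150 = -5

Answer: -5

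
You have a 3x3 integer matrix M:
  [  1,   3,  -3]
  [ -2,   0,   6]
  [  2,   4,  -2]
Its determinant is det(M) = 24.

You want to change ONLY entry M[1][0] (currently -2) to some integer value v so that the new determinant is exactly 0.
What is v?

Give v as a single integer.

Answer: 2

Derivation:
det is linear in entry M[1][0]: det = old_det + (v - -2) * C_10
Cofactor C_10 = -6
Want det = 0: 24 + (v - -2) * -6 = 0
  (v - -2) = -24 / -6 = 4
  v = -2 + (4) = 2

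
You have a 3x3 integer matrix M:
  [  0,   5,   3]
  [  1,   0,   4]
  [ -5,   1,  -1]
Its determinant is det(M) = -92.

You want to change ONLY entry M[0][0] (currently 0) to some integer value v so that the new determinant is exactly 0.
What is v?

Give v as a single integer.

det is linear in entry M[0][0]: det = old_det + (v - 0) * C_00
Cofactor C_00 = -4
Want det = 0: -92 + (v - 0) * -4 = 0
  (v - 0) = 92 / -4 = -23
  v = 0 + (-23) = -23

Answer: -23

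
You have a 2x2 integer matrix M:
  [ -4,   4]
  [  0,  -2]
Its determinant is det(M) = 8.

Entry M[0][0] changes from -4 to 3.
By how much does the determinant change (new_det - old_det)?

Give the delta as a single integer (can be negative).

Answer: -14

Derivation:
Cofactor C_00 = -2
Entry delta = 3 - -4 = 7
Det delta = entry_delta * cofactor = 7 * -2 = -14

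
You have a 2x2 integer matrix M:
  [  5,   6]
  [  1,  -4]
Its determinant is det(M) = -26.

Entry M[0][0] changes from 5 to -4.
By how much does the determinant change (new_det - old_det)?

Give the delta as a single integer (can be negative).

Answer: 36

Derivation:
Cofactor C_00 = -4
Entry delta = -4 - 5 = -9
Det delta = entry_delta * cofactor = -9 * -4 = 36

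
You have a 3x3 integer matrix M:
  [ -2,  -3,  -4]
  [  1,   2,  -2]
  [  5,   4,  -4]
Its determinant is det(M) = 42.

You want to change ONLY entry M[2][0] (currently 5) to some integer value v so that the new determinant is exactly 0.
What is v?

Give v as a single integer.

det is linear in entry M[2][0]: det = old_det + (v - 5) * C_20
Cofactor C_20 = 14
Want det = 0: 42 + (v - 5) * 14 = 0
  (v - 5) = -42 / 14 = -3
  v = 5 + (-3) = 2

Answer: 2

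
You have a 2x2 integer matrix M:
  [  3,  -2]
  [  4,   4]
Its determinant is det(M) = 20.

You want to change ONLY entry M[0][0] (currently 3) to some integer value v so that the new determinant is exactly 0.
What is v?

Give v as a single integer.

det is linear in entry M[0][0]: det = old_det + (v - 3) * C_00
Cofactor C_00 = 4
Want det = 0: 20 + (v - 3) * 4 = 0
  (v - 3) = -20 / 4 = -5
  v = 3 + (-5) = -2

Answer: -2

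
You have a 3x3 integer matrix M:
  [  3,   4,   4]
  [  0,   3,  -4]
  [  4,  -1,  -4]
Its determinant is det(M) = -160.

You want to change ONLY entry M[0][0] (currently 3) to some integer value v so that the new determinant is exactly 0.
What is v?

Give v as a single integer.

Answer: -7

Derivation:
det is linear in entry M[0][0]: det = old_det + (v - 3) * C_00
Cofactor C_00 = -16
Want det = 0: -160 + (v - 3) * -16 = 0
  (v - 3) = 160 / -16 = -10
  v = 3 + (-10) = -7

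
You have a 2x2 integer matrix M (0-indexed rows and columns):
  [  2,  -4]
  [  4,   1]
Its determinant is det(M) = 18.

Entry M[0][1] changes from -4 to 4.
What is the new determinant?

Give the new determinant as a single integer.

det is linear in row 0: changing M[0][1] by delta changes det by delta * cofactor(0,1).
Cofactor C_01 = (-1)^(0+1) * minor(0,1) = -4
Entry delta = 4 - -4 = 8
Det delta = 8 * -4 = -32
New det = 18 + -32 = -14

Answer: -14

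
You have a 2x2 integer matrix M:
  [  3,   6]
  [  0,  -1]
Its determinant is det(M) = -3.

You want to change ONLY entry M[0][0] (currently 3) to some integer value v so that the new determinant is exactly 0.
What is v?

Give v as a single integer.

Answer: 0

Derivation:
det is linear in entry M[0][0]: det = old_det + (v - 3) * C_00
Cofactor C_00 = -1
Want det = 0: -3 + (v - 3) * -1 = 0
  (v - 3) = 3 / -1 = -3
  v = 3 + (-3) = 0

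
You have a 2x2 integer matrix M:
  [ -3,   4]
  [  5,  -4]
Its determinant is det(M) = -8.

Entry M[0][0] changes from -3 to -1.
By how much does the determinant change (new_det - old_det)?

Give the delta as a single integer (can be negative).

Cofactor C_00 = -4
Entry delta = -1 - -3 = 2
Det delta = entry_delta * cofactor = 2 * -4 = -8

Answer: -8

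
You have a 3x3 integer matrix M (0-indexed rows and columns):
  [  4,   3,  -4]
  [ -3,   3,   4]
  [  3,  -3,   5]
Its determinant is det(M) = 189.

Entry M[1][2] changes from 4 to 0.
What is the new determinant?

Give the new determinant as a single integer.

Answer: 105

Derivation:
det is linear in row 1: changing M[1][2] by delta changes det by delta * cofactor(1,2).
Cofactor C_12 = (-1)^(1+2) * minor(1,2) = 21
Entry delta = 0 - 4 = -4
Det delta = -4 * 21 = -84
New det = 189 + -84 = 105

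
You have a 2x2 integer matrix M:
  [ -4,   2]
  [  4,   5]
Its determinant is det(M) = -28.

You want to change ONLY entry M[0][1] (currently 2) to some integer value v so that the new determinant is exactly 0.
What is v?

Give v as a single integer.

Answer: -5

Derivation:
det is linear in entry M[0][1]: det = old_det + (v - 2) * C_01
Cofactor C_01 = -4
Want det = 0: -28 + (v - 2) * -4 = 0
  (v - 2) = 28 / -4 = -7
  v = 2 + (-7) = -5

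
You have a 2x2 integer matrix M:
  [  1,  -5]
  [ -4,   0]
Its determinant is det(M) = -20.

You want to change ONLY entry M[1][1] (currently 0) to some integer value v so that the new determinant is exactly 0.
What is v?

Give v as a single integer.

det is linear in entry M[1][1]: det = old_det + (v - 0) * C_11
Cofactor C_11 = 1
Want det = 0: -20 + (v - 0) * 1 = 0
  (v - 0) = 20 / 1 = 20
  v = 0 + (20) = 20

Answer: 20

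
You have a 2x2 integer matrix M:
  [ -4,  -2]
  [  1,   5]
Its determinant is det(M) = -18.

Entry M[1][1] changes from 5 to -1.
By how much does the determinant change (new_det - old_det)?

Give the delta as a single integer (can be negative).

Cofactor C_11 = -4
Entry delta = -1 - 5 = -6
Det delta = entry_delta * cofactor = -6 * -4 = 24

Answer: 24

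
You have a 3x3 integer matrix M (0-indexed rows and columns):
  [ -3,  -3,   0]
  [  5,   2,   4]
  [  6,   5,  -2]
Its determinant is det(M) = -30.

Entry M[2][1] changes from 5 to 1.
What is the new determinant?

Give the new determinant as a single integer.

det is linear in row 2: changing M[2][1] by delta changes det by delta * cofactor(2,1).
Cofactor C_21 = (-1)^(2+1) * minor(2,1) = 12
Entry delta = 1 - 5 = -4
Det delta = -4 * 12 = -48
New det = -30 + -48 = -78

Answer: -78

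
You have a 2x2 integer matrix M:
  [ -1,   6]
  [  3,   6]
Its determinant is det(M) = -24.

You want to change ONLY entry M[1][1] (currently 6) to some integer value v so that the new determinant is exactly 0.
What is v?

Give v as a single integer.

Answer: -18

Derivation:
det is linear in entry M[1][1]: det = old_det + (v - 6) * C_11
Cofactor C_11 = -1
Want det = 0: -24 + (v - 6) * -1 = 0
  (v - 6) = 24 / -1 = -24
  v = 6 + (-24) = -18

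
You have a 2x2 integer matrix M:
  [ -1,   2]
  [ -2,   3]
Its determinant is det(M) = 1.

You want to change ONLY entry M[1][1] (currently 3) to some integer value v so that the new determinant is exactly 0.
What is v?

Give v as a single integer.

Answer: 4

Derivation:
det is linear in entry M[1][1]: det = old_det + (v - 3) * C_11
Cofactor C_11 = -1
Want det = 0: 1 + (v - 3) * -1 = 0
  (v - 3) = -1 / -1 = 1
  v = 3 + (1) = 4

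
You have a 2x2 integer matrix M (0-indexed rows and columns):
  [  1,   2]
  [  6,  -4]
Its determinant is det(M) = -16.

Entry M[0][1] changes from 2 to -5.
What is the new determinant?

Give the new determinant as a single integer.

det is linear in row 0: changing M[0][1] by delta changes det by delta * cofactor(0,1).
Cofactor C_01 = (-1)^(0+1) * minor(0,1) = -6
Entry delta = -5 - 2 = -7
Det delta = -7 * -6 = 42
New det = -16 + 42 = 26

Answer: 26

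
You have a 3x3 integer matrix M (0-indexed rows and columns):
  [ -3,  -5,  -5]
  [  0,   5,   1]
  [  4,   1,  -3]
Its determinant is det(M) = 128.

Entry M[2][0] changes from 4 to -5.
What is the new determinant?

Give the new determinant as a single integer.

det is linear in row 2: changing M[2][0] by delta changes det by delta * cofactor(2,0).
Cofactor C_20 = (-1)^(2+0) * minor(2,0) = 20
Entry delta = -5 - 4 = -9
Det delta = -9 * 20 = -180
New det = 128 + -180 = -52

Answer: -52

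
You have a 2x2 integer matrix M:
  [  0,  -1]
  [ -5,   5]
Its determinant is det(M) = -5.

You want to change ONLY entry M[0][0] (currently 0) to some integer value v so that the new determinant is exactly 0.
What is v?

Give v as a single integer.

Answer: 1

Derivation:
det is linear in entry M[0][0]: det = old_det + (v - 0) * C_00
Cofactor C_00 = 5
Want det = 0: -5 + (v - 0) * 5 = 0
  (v - 0) = 5 / 5 = 1
  v = 0 + (1) = 1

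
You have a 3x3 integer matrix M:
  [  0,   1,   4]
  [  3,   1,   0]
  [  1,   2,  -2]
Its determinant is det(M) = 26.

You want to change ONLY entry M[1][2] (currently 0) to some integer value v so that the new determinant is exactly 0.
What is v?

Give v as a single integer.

Answer: -26

Derivation:
det is linear in entry M[1][2]: det = old_det + (v - 0) * C_12
Cofactor C_12 = 1
Want det = 0: 26 + (v - 0) * 1 = 0
  (v - 0) = -26 / 1 = -26
  v = 0 + (-26) = -26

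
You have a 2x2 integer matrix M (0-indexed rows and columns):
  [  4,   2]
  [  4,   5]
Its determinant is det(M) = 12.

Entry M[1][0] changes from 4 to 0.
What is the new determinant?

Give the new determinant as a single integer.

det is linear in row 1: changing M[1][0] by delta changes det by delta * cofactor(1,0).
Cofactor C_10 = (-1)^(1+0) * minor(1,0) = -2
Entry delta = 0 - 4 = -4
Det delta = -4 * -2 = 8
New det = 12 + 8 = 20

Answer: 20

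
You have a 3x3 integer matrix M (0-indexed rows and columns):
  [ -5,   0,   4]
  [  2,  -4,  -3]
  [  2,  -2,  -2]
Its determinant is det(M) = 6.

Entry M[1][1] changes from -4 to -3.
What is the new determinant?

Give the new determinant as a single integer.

det is linear in row 1: changing M[1][1] by delta changes det by delta * cofactor(1,1).
Cofactor C_11 = (-1)^(1+1) * minor(1,1) = 2
Entry delta = -3 - -4 = 1
Det delta = 1 * 2 = 2
New det = 6 + 2 = 8

Answer: 8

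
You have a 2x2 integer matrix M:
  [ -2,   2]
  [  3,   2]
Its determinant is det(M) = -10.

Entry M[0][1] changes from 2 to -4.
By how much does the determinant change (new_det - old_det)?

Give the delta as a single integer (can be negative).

Answer: 18

Derivation:
Cofactor C_01 = -3
Entry delta = -4 - 2 = -6
Det delta = entry_delta * cofactor = -6 * -3 = 18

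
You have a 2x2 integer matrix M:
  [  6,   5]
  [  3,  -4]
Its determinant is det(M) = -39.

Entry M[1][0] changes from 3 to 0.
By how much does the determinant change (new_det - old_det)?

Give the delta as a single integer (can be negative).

Answer: 15

Derivation:
Cofactor C_10 = -5
Entry delta = 0 - 3 = -3
Det delta = entry_delta * cofactor = -3 * -5 = 15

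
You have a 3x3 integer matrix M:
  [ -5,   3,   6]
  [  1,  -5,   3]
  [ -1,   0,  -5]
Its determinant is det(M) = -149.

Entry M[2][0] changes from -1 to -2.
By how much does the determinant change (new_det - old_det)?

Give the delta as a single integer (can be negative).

Cofactor C_20 = 39
Entry delta = -2 - -1 = -1
Det delta = entry_delta * cofactor = -1 * 39 = -39

Answer: -39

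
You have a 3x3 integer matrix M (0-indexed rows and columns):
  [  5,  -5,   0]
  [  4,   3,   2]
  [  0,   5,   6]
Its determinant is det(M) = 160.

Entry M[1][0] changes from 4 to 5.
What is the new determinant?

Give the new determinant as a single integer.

Answer: 190

Derivation:
det is linear in row 1: changing M[1][0] by delta changes det by delta * cofactor(1,0).
Cofactor C_10 = (-1)^(1+0) * minor(1,0) = 30
Entry delta = 5 - 4 = 1
Det delta = 1 * 30 = 30
New det = 160 + 30 = 190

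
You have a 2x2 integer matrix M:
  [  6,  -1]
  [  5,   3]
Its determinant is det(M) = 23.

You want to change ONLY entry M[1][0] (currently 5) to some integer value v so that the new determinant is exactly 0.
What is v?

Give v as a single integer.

det is linear in entry M[1][0]: det = old_det + (v - 5) * C_10
Cofactor C_10 = 1
Want det = 0: 23 + (v - 5) * 1 = 0
  (v - 5) = -23 / 1 = -23
  v = 5 + (-23) = -18

Answer: -18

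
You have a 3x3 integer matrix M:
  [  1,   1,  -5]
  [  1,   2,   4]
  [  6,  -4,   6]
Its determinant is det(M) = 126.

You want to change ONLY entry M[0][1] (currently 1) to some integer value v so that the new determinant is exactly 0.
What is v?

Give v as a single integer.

Answer: -6

Derivation:
det is linear in entry M[0][1]: det = old_det + (v - 1) * C_01
Cofactor C_01 = 18
Want det = 0: 126 + (v - 1) * 18 = 0
  (v - 1) = -126 / 18 = -7
  v = 1 + (-7) = -6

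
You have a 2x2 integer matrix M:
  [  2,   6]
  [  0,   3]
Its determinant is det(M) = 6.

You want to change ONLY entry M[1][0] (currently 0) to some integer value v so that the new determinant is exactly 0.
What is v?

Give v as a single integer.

det is linear in entry M[1][0]: det = old_det + (v - 0) * C_10
Cofactor C_10 = -6
Want det = 0: 6 + (v - 0) * -6 = 0
  (v - 0) = -6 / -6 = 1
  v = 0 + (1) = 1

Answer: 1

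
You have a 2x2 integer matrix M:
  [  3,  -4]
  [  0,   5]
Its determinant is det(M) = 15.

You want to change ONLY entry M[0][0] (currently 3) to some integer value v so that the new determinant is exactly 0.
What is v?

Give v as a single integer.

Answer: 0

Derivation:
det is linear in entry M[0][0]: det = old_det + (v - 3) * C_00
Cofactor C_00 = 5
Want det = 0: 15 + (v - 3) * 5 = 0
  (v - 3) = -15 / 5 = -3
  v = 3 + (-3) = 0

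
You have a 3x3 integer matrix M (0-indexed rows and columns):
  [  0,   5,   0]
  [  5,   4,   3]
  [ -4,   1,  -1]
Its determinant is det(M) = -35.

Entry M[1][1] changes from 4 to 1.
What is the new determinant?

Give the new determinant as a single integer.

det is linear in row 1: changing M[1][1] by delta changes det by delta * cofactor(1,1).
Cofactor C_11 = (-1)^(1+1) * minor(1,1) = 0
Entry delta = 1 - 4 = -3
Det delta = -3 * 0 = 0
New det = -35 + 0 = -35

Answer: -35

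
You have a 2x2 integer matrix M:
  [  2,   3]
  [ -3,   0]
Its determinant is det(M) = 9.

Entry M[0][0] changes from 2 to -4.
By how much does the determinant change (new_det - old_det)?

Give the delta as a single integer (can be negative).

Cofactor C_00 = 0
Entry delta = -4 - 2 = -6
Det delta = entry_delta * cofactor = -6 * 0 = 0

Answer: 0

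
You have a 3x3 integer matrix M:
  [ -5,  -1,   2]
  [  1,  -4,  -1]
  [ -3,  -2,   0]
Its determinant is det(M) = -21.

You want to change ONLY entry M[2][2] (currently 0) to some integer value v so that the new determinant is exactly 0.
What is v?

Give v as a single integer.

Answer: 1

Derivation:
det is linear in entry M[2][2]: det = old_det + (v - 0) * C_22
Cofactor C_22 = 21
Want det = 0: -21 + (v - 0) * 21 = 0
  (v - 0) = 21 / 21 = 1
  v = 0 + (1) = 1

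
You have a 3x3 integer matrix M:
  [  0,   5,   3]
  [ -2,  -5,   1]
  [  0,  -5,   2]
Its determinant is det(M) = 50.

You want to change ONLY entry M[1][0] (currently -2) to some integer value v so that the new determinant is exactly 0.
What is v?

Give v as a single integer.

det is linear in entry M[1][0]: det = old_det + (v - -2) * C_10
Cofactor C_10 = -25
Want det = 0: 50 + (v - -2) * -25 = 0
  (v - -2) = -50 / -25 = 2
  v = -2 + (2) = 0

Answer: 0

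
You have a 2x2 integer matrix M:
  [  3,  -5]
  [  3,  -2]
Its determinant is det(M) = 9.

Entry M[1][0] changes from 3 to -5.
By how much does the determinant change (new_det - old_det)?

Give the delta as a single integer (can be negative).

Cofactor C_10 = 5
Entry delta = -5 - 3 = -8
Det delta = entry_delta * cofactor = -8 * 5 = -40

Answer: -40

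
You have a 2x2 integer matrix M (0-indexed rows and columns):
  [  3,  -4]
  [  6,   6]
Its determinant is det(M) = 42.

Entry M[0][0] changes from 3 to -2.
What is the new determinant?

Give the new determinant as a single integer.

det is linear in row 0: changing M[0][0] by delta changes det by delta * cofactor(0,0).
Cofactor C_00 = (-1)^(0+0) * minor(0,0) = 6
Entry delta = -2 - 3 = -5
Det delta = -5 * 6 = -30
New det = 42 + -30 = 12

Answer: 12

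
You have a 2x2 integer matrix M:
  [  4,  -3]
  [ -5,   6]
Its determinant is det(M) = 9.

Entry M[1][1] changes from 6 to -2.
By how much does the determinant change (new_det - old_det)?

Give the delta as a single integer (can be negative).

Answer: -32

Derivation:
Cofactor C_11 = 4
Entry delta = -2 - 6 = -8
Det delta = entry_delta * cofactor = -8 * 4 = -32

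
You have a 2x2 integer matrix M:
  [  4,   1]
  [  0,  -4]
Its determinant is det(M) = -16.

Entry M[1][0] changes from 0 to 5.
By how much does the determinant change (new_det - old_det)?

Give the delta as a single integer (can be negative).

Cofactor C_10 = -1
Entry delta = 5 - 0 = 5
Det delta = entry_delta * cofactor = 5 * -1 = -5

Answer: -5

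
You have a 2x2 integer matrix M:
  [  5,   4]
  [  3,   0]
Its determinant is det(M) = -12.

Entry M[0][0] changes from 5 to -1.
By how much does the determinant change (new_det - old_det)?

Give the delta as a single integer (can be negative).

Cofactor C_00 = 0
Entry delta = -1 - 5 = -6
Det delta = entry_delta * cofactor = -6 * 0 = 0

Answer: 0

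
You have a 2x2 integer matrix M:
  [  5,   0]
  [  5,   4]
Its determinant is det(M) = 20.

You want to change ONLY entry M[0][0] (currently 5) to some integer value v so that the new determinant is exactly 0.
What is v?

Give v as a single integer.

Answer: 0

Derivation:
det is linear in entry M[0][0]: det = old_det + (v - 5) * C_00
Cofactor C_00 = 4
Want det = 0: 20 + (v - 5) * 4 = 0
  (v - 5) = -20 / 4 = -5
  v = 5 + (-5) = 0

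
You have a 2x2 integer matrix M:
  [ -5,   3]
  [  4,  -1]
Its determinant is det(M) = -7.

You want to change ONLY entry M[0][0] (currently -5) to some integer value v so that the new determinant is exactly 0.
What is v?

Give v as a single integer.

Answer: -12

Derivation:
det is linear in entry M[0][0]: det = old_det + (v - -5) * C_00
Cofactor C_00 = -1
Want det = 0: -7 + (v - -5) * -1 = 0
  (v - -5) = 7 / -1 = -7
  v = -5 + (-7) = -12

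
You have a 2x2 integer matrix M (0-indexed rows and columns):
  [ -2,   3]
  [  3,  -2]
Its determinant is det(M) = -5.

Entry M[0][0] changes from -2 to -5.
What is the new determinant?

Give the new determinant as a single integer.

det is linear in row 0: changing M[0][0] by delta changes det by delta * cofactor(0,0).
Cofactor C_00 = (-1)^(0+0) * minor(0,0) = -2
Entry delta = -5 - -2 = -3
Det delta = -3 * -2 = 6
New det = -5 + 6 = 1

Answer: 1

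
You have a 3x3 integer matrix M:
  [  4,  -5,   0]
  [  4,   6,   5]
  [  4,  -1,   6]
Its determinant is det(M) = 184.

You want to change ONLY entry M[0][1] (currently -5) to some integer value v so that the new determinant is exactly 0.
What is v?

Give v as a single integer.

det is linear in entry M[0][1]: det = old_det + (v - -5) * C_01
Cofactor C_01 = -4
Want det = 0: 184 + (v - -5) * -4 = 0
  (v - -5) = -184 / -4 = 46
  v = -5 + (46) = 41

Answer: 41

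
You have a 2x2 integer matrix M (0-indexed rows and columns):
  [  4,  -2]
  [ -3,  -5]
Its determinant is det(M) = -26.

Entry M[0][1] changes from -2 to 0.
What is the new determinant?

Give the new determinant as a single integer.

Answer: -20

Derivation:
det is linear in row 0: changing M[0][1] by delta changes det by delta * cofactor(0,1).
Cofactor C_01 = (-1)^(0+1) * minor(0,1) = 3
Entry delta = 0 - -2 = 2
Det delta = 2 * 3 = 6
New det = -26 + 6 = -20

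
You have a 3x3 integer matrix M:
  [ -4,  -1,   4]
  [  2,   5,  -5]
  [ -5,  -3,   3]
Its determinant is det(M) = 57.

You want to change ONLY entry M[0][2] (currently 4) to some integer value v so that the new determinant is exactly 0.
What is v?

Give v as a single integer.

det is linear in entry M[0][2]: det = old_det + (v - 4) * C_02
Cofactor C_02 = 19
Want det = 0: 57 + (v - 4) * 19 = 0
  (v - 4) = -57 / 19 = -3
  v = 4 + (-3) = 1

Answer: 1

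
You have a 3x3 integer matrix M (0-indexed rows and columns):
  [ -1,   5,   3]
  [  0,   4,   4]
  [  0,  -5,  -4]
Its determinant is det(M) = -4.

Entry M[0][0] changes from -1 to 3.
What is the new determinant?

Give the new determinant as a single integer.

det is linear in row 0: changing M[0][0] by delta changes det by delta * cofactor(0,0).
Cofactor C_00 = (-1)^(0+0) * minor(0,0) = 4
Entry delta = 3 - -1 = 4
Det delta = 4 * 4 = 16
New det = -4 + 16 = 12

Answer: 12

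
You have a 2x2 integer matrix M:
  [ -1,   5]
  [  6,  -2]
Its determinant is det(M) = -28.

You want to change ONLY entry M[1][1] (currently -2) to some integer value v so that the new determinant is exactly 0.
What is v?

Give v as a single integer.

Answer: -30

Derivation:
det is linear in entry M[1][1]: det = old_det + (v - -2) * C_11
Cofactor C_11 = -1
Want det = 0: -28 + (v - -2) * -1 = 0
  (v - -2) = 28 / -1 = -28
  v = -2 + (-28) = -30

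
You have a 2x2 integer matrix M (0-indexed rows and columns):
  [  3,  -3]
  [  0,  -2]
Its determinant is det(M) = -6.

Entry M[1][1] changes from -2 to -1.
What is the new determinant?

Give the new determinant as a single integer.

det is linear in row 1: changing M[1][1] by delta changes det by delta * cofactor(1,1).
Cofactor C_11 = (-1)^(1+1) * minor(1,1) = 3
Entry delta = -1 - -2 = 1
Det delta = 1 * 3 = 3
New det = -6 + 3 = -3

Answer: -3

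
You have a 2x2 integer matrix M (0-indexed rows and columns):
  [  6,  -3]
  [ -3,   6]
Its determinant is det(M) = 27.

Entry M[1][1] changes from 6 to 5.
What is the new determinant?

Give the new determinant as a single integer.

det is linear in row 1: changing M[1][1] by delta changes det by delta * cofactor(1,1).
Cofactor C_11 = (-1)^(1+1) * minor(1,1) = 6
Entry delta = 5 - 6 = -1
Det delta = -1 * 6 = -6
New det = 27 + -6 = 21

Answer: 21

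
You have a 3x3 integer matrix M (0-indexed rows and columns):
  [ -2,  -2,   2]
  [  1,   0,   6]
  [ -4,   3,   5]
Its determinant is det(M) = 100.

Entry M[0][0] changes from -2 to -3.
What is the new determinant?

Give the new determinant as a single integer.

Answer: 118

Derivation:
det is linear in row 0: changing M[0][0] by delta changes det by delta * cofactor(0,0).
Cofactor C_00 = (-1)^(0+0) * minor(0,0) = -18
Entry delta = -3 - -2 = -1
Det delta = -1 * -18 = 18
New det = 100 + 18 = 118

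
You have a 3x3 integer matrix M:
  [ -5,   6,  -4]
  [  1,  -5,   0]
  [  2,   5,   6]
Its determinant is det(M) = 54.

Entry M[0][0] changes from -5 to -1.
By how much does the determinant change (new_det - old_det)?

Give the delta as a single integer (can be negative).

Answer: -120

Derivation:
Cofactor C_00 = -30
Entry delta = -1 - -5 = 4
Det delta = entry_delta * cofactor = 4 * -30 = -120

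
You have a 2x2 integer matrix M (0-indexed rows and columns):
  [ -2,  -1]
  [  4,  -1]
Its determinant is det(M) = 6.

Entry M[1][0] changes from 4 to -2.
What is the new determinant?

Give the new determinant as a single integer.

det is linear in row 1: changing M[1][0] by delta changes det by delta * cofactor(1,0).
Cofactor C_10 = (-1)^(1+0) * minor(1,0) = 1
Entry delta = -2 - 4 = -6
Det delta = -6 * 1 = -6
New det = 6 + -6 = 0

Answer: 0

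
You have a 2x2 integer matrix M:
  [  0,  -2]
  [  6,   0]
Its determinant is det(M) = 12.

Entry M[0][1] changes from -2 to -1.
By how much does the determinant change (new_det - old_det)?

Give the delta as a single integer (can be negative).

Cofactor C_01 = -6
Entry delta = -1 - -2 = 1
Det delta = entry_delta * cofactor = 1 * -6 = -6

Answer: -6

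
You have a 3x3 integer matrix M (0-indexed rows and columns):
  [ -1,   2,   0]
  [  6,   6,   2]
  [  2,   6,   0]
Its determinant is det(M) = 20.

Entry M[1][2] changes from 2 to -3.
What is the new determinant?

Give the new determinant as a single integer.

det is linear in row 1: changing M[1][2] by delta changes det by delta * cofactor(1,2).
Cofactor C_12 = (-1)^(1+2) * minor(1,2) = 10
Entry delta = -3 - 2 = -5
Det delta = -5 * 10 = -50
New det = 20 + -50 = -30

Answer: -30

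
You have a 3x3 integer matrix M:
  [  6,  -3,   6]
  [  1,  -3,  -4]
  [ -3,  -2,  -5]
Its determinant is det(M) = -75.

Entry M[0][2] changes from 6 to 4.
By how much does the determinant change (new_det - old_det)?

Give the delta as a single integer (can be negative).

Answer: 22

Derivation:
Cofactor C_02 = -11
Entry delta = 4 - 6 = -2
Det delta = entry_delta * cofactor = -2 * -11 = 22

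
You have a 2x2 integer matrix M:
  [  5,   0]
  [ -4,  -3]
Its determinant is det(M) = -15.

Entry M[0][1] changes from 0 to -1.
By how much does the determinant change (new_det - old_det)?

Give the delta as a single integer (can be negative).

Cofactor C_01 = 4
Entry delta = -1 - 0 = -1
Det delta = entry_delta * cofactor = -1 * 4 = -4

Answer: -4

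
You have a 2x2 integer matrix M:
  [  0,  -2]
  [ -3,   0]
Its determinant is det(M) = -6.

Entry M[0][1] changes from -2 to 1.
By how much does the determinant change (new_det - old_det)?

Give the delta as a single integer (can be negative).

Answer: 9

Derivation:
Cofactor C_01 = 3
Entry delta = 1 - -2 = 3
Det delta = entry_delta * cofactor = 3 * 3 = 9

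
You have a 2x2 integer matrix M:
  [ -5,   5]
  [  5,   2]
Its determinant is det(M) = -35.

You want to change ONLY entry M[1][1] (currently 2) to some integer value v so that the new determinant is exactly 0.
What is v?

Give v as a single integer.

Answer: -5

Derivation:
det is linear in entry M[1][1]: det = old_det + (v - 2) * C_11
Cofactor C_11 = -5
Want det = 0: -35 + (v - 2) * -5 = 0
  (v - 2) = 35 / -5 = -7
  v = 2 + (-7) = -5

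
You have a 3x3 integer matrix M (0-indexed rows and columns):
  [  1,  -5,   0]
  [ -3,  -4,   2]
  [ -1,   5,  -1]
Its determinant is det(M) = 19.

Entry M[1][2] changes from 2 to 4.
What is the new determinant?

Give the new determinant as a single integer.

det is linear in row 1: changing M[1][2] by delta changes det by delta * cofactor(1,2).
Cofactor C_12 = (-1)^(1+2) * minor(1,2) = 0
Entry delta = 4 - 2 = 2
Det delta = 2 * 0 = 0
New det = 19 + 0 = 19

Answer: 19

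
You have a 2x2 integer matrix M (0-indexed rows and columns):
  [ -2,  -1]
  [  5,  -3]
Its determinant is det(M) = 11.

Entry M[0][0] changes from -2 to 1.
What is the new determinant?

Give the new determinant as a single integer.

det is linear in row 0: changing M[0][0] by delta changes det by delta * cofactor(0,0).
Cofactor C_00 = (-1)^(0+0) * minor(0,0) = -3
Entry delta = 1 - -2 = 3
Det delta = 3 * -3 = -9
New det = 11 + -9 = 2

Answer: 2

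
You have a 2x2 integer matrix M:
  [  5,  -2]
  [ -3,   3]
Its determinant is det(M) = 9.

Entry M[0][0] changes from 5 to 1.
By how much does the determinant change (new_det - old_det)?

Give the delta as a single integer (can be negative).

Answer: -12

Derivation:
Cofactor C_00 = 3
Entry delta = 1 - 5 = -4
Det delta = entry_delta * cofactor = -4 * 3 = -12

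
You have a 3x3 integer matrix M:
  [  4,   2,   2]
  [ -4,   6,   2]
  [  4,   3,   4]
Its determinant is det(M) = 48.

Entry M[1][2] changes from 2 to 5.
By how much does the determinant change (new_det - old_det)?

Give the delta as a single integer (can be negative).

Answer: -12

Derivation:
Cofactor C_12 = -4
Entry delta = 5 - 2 = 3
Det delta = entry_delta * cofactor = 3 * -4 = -12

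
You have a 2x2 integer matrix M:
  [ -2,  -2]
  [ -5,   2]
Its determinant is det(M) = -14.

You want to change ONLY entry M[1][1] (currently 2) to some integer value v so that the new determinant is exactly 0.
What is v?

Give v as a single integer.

det is linear in entry M[1][1]: det = old_det + (v - 2) * C_11
Cofactor C_11 = -2
Want det = 0: -14 + (v - 2) * -2 = 0
  (v - 2) = 14 / -2 = -7
  v = 2 + (-7) = -5

Answer: -5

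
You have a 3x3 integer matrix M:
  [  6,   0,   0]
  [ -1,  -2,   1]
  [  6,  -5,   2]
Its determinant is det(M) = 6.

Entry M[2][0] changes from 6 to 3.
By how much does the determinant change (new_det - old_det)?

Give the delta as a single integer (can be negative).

Cofactor C_20 = 0
Entry delta = 3 - 6 = -3
Det delta = entry_delta * cofactor = -3 * 0 = 0

Answer: 0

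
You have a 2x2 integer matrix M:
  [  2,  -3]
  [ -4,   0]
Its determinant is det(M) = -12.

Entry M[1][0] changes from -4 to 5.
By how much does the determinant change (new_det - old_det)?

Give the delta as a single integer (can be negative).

Cofactor C_10 = 3
Entry delta = 5 - -4 = 9
Det delta = entry_delta * cofactor = 9 * 3 = 27

Answer: 27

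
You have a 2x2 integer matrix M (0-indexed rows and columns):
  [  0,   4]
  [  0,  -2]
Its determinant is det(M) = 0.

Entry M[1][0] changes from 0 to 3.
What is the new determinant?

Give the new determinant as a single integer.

det is linear in row 1: changing M[1][0] by delta changes det by delta * cofactor(1,0).
Cofactor C_10 = (-1)^(1+0) * minor(1,0) = -4
Entry delta = 3 - 0 = 3
Det delta = 3 * -4 = -12
New det = 0 + -12 = -12

Answer: -12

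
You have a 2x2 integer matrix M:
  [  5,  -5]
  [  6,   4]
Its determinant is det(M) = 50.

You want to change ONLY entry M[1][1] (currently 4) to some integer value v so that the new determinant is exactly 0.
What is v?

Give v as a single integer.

det is linear in entry M[1][1]: det = old_det + (v - 4) * C_11
Cofactor C_11 = 5
Want det = 0: 50 + (v - 4) * 5 = 0
  (v - 4) = -50 / 5 = -10
  v = 4 + (-10) = -6

Answer: -6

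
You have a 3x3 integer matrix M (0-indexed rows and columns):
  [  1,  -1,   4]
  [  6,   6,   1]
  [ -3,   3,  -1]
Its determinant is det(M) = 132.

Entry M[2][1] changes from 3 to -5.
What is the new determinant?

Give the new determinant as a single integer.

det is linear in row 2: changing M[2][1] by delta changes det by delta * cofactor(2,1).
Cofactor C_21 = (-1)^(2+1) * minor(2,1) = 23
Entry delta = -5 - 3 = -8
Det delta = -8 * 23 = -184
New det = 132 + -184 = -52

Answer: -52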